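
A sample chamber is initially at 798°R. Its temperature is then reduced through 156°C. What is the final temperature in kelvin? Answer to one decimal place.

287.3 K

Initial temperature in Celsius: (798 - 491.67) × 5/9 = 170.1833°C.
Final Celsius temperature: 170.1833 - 156.0000 = 14.1833°C.
In kelvin: 14.1833 + 273.15 = 287.3 K.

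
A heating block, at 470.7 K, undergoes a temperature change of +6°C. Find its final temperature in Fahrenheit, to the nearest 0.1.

398.4°F

Initial temperature in Celsius: 470.7 - 273.15 = 197.5500°C.
Final Celsius temperature: 197.5500 + 6.0000 = 203.5500°C.
In Fahrenheit: 203.5500 × 1.8 + 32 = 398.4°F.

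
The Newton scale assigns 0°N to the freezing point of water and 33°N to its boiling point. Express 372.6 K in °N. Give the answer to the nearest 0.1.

First in Celsius: 372.6 - 273.15 = 99.4500°C.
Linearly onto the Newton scale: 0 + (99.4500 / 100) × (33 - 0) = 32.8°N.

32.8°N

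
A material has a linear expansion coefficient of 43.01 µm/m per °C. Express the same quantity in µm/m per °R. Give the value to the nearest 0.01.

Since only a temperature interval is involved, the additive offset between the scales drops out.
A change of 1°R is a change of 5/9°C, so per °R the value is 43.01 × 5/9 = 23.89.

23.89 µm/m per °R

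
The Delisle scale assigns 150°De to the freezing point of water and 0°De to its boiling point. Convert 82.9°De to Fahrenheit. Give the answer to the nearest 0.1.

112.5°F

Linear interpolation between the fixed points: C = (82.9 - 150) × 100 / (0 - 150) = 44.7333°C.
Then 44.7333 × 1.8 + 32 = 112.5°F.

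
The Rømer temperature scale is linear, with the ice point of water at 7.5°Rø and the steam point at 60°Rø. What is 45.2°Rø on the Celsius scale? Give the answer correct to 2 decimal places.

Linear interpolation between the fixed points: C = (45.2 - 7.5) × 100 / (60 - 7.5) = 71.8095°C.

71.81°C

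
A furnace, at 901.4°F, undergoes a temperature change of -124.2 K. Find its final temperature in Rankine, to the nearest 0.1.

1137.5°R

Initial temperature in Celsius: (901.4 - 32) × 5/9 = 483.0000°C.
The 124.2 K change is an interval; Kelvin and Celsius degrees are the same size, so ΔC = -124.2°C.
Final Celsius temperature: 483.0000 - 124.2000 = 358.8000°C.
In Rankine: 358.8000 × 1.8 + 491.67 = 1137.5°R.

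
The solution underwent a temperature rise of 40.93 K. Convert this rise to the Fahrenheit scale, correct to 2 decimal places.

73.67°F

For a temperature interval the offset drops out; only the factor 1.8 applies.
40.93 × 1.8 = 73.67.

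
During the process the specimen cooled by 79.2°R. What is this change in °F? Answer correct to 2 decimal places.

Rankine and Fahrenheit degrees are the same size, so the interval is unchanged: 79.20.

79.20°F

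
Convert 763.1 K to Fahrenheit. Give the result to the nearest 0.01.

In Celsius: 763.1 - 273.15 = 489.9500°C.
In Fahrenheit: 489.9500 × 1.8 + 32 = 913.91°F.

913.91°F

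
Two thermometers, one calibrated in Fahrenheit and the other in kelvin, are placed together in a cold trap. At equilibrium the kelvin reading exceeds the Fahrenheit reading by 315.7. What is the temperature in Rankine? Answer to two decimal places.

323.93°R

Let x be the Fahrenheit reading; then the kelvin reading is 5/9·x + 255.372.
(5/9·x + 255.372) - x = 315.7  ⇒  (-4/9)·x = 60.3278  ⇒  x = -135.7375°F.
In Celsius: (-135.7375 - 32) × 5/9 = -93.1875°C.
In Rankine: -93.1875 × 1.8 + 491.67 = 323.93°R.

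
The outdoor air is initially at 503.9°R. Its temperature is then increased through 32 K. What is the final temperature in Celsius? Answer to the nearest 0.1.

38.8°C

Initial temperature in Celsius: (503.9 - 491.67) × 5/9 = 6.7944°C.
The 32 K change is an interval; Kelvin and Celsius degrees are the same size, so ΔC = +32°C.
Final Celsius temperature: 6.7944 + 32.0000 = 38.7944°C.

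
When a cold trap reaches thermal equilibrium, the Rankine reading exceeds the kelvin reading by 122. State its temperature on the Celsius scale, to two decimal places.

Let x be the kelvin reading; then the Rankine reading is 1.8·x.
(1.8·x) - x = 122  ⇒  (0.8)·x = 122  ⇒  x = 152.5000 K.
In Celsius: 152.5 - 273.15 = -120.65°C.

-120.65°C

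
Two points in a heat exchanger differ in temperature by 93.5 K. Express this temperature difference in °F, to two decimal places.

168.30°F

Only the scale ratio 1.8 matters for a change in temperature.
93.5 × 1.8 = 168.30.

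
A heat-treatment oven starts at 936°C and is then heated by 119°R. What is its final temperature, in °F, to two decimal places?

1835.80°F

The 119°R change is an interval, so only the factor 5/9 applies: +119 × 5/9 = +66.1111°C.
Final Celsius temperature: 936.0000 + 66.1111 = 1002.1111°C.
In Fahrenheit: 1002.1111 × 1.8 + 32 = 1835.80°F.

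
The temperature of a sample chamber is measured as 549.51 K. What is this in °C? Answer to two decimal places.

276.36°C

In Celsius: 549.51 - 273.15 = 276.3600°C.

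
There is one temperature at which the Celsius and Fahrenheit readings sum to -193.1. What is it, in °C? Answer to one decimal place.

-80.4°C

Let C be the Celsius reading. The Fahrenheit reading is F = 1.8·C + 32.
Require C + F = -193.1: (2.8)·C + 32 = -193.1.
C = (-193.1 - 32) / (2.8) = -80.4.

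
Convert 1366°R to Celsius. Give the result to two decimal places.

485.74°C

In Celsius: (1366 - 491.67) × 5/9 = 485.7389°C.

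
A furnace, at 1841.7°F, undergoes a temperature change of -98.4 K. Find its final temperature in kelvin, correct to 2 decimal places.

Initial temperature in Celsius: (1841.7 - 32) × 5/9 = 1005.3889°C.
The 98.4 K change is an interval; Kelvin and Celsius degrees are the same size, so ΔC = -98.4°C.
Final Celsius temperature: 1005.3889 - 98.4000 = 906.9889°C.
In kelvin: 906.9889 + 273.15 = 1180.14 K.

1180.14 K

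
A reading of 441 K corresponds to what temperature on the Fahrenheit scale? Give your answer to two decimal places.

In Celsius: 441 - 273.15 = 167.8500°C.
In Fahrenheit: 167.8500 × 1.8 + 32 = 334.13°F.

334.13°F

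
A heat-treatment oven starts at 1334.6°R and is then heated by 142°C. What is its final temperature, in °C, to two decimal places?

610.29°C

Initial temperature in Celsius: (1334.6 - 491.67) × 5/9 = 468.2944°C.
Final Celsius temperature: 468.2944 + 142.0000 = 610.2944°C.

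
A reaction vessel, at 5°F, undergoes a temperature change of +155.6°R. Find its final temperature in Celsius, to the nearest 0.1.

Initial temperature in Celsius: (5 - 32) × 5/9 = -15.0000°C.
The 155.6°R change is an interval, so only the factor 5/9 applies: +155.6 × 5/9 = +86.4444°C.
Final Celsius temperature: -15.0000 + 86.4444 = 71.4444°C.

71.4°C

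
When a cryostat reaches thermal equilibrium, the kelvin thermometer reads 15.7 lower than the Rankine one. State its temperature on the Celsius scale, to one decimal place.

-253.5°C

Let x be the Rankine reading; then the kelvin reading is 5/9·x.
(5/9·x) - x = -15.7  ⇒  (-4/9)·x = -15.7  ⇒  x = 35.3250°R.
In Celsius: (35.325 - 491.67) × 5/9 = -253.5°C.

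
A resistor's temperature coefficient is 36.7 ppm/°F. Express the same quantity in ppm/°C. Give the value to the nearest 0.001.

66.060 ppm/°C

The quantity depends on a temperature interval, so only the ratio of degree sizes applies; the offset between the scales is irrelevant.
A change of 1°C is a change of 1.8°F, so per °C the value is 36.7 × 1.8 = 66.060.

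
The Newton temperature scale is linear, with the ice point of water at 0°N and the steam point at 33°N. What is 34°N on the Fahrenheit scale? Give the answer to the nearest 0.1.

Linear interpolation between the fixed points: C = (34 - 0) × 100 / (33 - 0) = 103.0303°C.
Then 103.0303 × 1.8 + 32 = 217.5°F.

217.5°F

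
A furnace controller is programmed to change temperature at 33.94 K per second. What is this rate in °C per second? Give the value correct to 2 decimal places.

The quantity depends on a temperature interval, so only the ratio of degree sizes applies; the offset between the scales is irrelevant.
A change of 1 K is a change of 1°C, so 33.94 × 1 = 33.94.

33.94 °C/second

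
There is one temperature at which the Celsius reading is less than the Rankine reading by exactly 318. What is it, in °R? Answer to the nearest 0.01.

Let R be the Rankine reading. The Celsius reading is C = 5/9·R - 273.15.
Require C - R = -318: (-4/9)·R - 273.15 = -318.
R = (-318 + 273.15) / (-4/9) = 100.91.

100.91°R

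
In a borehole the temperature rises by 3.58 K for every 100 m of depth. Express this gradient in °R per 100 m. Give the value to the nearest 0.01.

Since only a temperature interval is involved, the additive offset between the scales drops out.
A change of 1 K is a change of 1.8°R, so 3.58 × 1.8 = 6.44.

6.44 °R/100 m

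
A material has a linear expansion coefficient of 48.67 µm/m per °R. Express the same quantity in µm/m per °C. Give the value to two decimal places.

87.61 µm/m per °C

The quantity depends on a temperature interval, so only the ratio of degree sizes applies; the offset between the scales is irrelevant.
A change of 1°C is a change of 1.8°R, so per °C the value is 48.67 × 1.8 = 87.61.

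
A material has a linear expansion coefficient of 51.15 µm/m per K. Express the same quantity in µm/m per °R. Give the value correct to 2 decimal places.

28.42 µm/m per °R

Since only a temperature interval is involved, the additive offset between the scales drops out.
A change of 1°R is a change of 5/9 K, so per °R the value is 51.15 × 5/9 = 28.42.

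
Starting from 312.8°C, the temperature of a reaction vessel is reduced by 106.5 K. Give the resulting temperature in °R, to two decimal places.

The 106.5 K change is an interval; Kelvin and Celsius degrees are the same size, so ΔC = -106.5°C.
Final Celsius temperature: 312.8000 - 106.5000 = 206.3000°C.
In Rankine: 206.3000 × 1.8 + 491.67 = 863.01°R.

863.01°R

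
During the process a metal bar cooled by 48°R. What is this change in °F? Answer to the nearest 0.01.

48.00°F

Rankine and Fahrenheit degrees are the same size, so the interval is unchanged: 48.00.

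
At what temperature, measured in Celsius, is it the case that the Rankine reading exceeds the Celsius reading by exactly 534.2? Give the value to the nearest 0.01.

Let C be the Celsius reading. The Rankine reading is R = 1.8·C + 491.67.
Require R - C = 534.2: (0.8)·C + 491.67 = 534.2.
C = (534.2 - 491.67) / (0.8) = 53.16.

53.16°C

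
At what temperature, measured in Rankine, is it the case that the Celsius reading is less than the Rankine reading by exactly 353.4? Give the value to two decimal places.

Let R be the Rankine reading. The Celsius reading is C = 5/9·R - 273.15.
Require C - R = -353.4: (-4/9)·R - 273.15 = -353.4.
R = (-353.4 + 273.15) / (-4/9) = 180.56.

180.56°R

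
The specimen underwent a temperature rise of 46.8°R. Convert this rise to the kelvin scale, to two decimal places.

26.00 K

For a temperature interval the offset drops out; only the factor 5/9 applies.
46.8 × 5/9 = 26.00.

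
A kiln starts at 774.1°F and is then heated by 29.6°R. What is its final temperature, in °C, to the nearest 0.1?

428.7°C

Initial temperature in Celsius: (774.1 - 32) × 5/9 = 412.2778°C.
The 29.6°R change is an interval, so only the factor 5/9 applies: +29.6 × 5/9 = +16.4444°C.
Final Celsius temperature: 412.2778 + 16.4444 = 428.7222°C.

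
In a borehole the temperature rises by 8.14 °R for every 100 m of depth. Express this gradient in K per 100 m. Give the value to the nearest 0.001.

Since only a temperature interval is involved, the additive offset between the scales drops out.
A change of 1°R is a change of 5/9 K, so 8.14 × 5/9 = 4.522.

4.522 K/100 m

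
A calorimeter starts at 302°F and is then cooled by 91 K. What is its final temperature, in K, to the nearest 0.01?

Initial temperature in Celsius: (302 - 32) × 5/9 = 150.0000°C.
The 91 K change is an interval; Kelvin and Celsius degrees are the same size, so ΔC = -91°C.
Final Celsius temperature: 150.0000 - 91.0000 = 59.0000°C.
In kelvin: 59.0000 + 273.15 = 332.15 K.

332.15 K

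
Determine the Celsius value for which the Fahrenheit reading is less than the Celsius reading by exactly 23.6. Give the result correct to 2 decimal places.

Let C be the Celsius reading. The Fahrenheit reading is F = 1.8·C + 32.
Require F - C = -23.6: (0.8)·C + 32 = -23.6.
C = (-23.6 - 32) / (0.8) = -69.50.

-69.50°C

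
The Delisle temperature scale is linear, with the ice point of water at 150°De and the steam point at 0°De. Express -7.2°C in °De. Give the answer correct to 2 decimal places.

160.80°De

Linearly onto the Delisle scale: 150 + (-7.2000 / 100) × (0 - 150) = 160.80°De.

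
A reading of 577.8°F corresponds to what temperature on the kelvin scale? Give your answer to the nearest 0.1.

576.4 K

In Celsius: (577.8 - 32) × 5/9 = 303.2222°C.
In kelvin: 303.2222 + 273.15 = 576.4 K.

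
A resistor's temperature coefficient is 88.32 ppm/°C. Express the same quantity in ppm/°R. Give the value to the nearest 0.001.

Since only a temperature interval is involved, the additive offset between the scales drops out.
A change of 1°R is a change of 5/9°C, so per °R the value is 88.32 × 5/9 = 49.067.

49.067 ppm/°R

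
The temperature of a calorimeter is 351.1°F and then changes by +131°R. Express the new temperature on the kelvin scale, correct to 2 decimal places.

Initial temperature in Celsius: (351.1 - 32) × 5/9 = 177.2778°C.
The 131°R change is an interval, so only the factor 5/9 applies: +131 × 5/9 = +72.7778°C.
Final Celsius temperature: 177.2778 + 72.7778 = 250.0556°C.
In kelvin: 250.0556 + 273.15 = 523.21 K.

523.21 K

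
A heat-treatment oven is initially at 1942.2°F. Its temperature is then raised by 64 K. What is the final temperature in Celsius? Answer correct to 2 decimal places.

1125.22°C

Initial temperature in Celsius: (1942.2 - 32) × 5/9 = 1061.2222°C.
The 64 K change is an interval; Kelvin and Celsius degrees are the same size, so ΔC = +64°C.
Final Celsius temperature: 1061.2222 + 64.0000 = 1125.2222°C.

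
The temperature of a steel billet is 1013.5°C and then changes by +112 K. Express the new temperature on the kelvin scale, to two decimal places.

1398.65 K

The 112 K change is an interval; Kelvin and Celsius degrees are the same size, so ΔC = +112°C.
Final Celsius temperature: 1013.5000 + 112.0000 = 1125.5000°C.
In kelvin: 1125.5000 + 273.15 = 1398.65 K.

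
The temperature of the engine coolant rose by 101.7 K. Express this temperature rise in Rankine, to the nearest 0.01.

183.06°R

An interval of 1 K corresponds to 1.8°R.
101.7 × 1.8 = 183.06.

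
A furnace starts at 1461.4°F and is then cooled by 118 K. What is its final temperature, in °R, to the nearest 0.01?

1708.67°R

Initial temperature in Celsius: (1461.4 - 32) × 5/9 = 794.1111°C.
The 118 K change is an interval; Kelvin and Celsius degrees are the same size, so ΔC = -118°C.
Final Celsius temperature: 794.1111 - 118.0000 = 676.1111°C.
In Rankine: 676.1111 × 1.8 + 491.67 = 1708.67°R.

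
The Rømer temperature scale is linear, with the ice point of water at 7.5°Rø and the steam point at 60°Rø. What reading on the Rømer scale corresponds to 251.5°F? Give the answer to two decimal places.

71.52°Rø

First in Celsius: (251.5 - 32) × 5/9 = 121.9444°C.
Linearly onto the Rømer scale: 7.5 + (121.9444 / 100) × (60 - 7.5) = 71.52°Rø.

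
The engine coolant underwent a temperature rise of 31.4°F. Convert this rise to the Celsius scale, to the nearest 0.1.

An interval of 1°F corresponds to 5/9°C.
31.4 × 5/9 = 17.4.

17.4°C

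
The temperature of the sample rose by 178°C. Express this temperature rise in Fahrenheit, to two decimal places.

320.40°F

For a temperature interval the offset drops out; only the factor 1.8 applies.
178 × 1.8 = 320.40.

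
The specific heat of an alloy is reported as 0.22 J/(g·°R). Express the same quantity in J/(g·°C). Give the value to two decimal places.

The quantity depends on a temperature interval, so only the ratio of degree sizes applies; the offset between the scales is irrelevant.
A change of 1°C is a change of 1.8°R, so per °C the value is 0.22 × 1.8 = 0.40.

0.40 J/(g·°C)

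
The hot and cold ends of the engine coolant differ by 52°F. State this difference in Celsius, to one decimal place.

28.9°C

For a temperature interval the offset drops out; only the factor 5/9 applies.
52 × 5/9 = 28.9.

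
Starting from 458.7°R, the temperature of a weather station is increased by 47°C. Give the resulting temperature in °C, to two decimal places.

Initial temperature in Celsius: (458.7 - 491.67) × 5/9 = -18.3167°C.
Final Celsius temperature: -18.3167 + 47.0000 = 28.6833°C.

28.68°C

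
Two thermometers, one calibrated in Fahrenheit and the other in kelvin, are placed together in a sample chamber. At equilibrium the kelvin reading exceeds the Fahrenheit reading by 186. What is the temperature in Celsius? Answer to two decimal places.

Let x be the Fahrenheit reading; then the kelvin reading is 5/9·x + 255.372.
(5/9·x + 255.372) - x = 186  ⇒  (-4/9)·x = -69.3722  ⇒  x = 156.0875°F.
In Celsius: (156.0875 - 32) × 5/9 = 68.94°C.

68.94°C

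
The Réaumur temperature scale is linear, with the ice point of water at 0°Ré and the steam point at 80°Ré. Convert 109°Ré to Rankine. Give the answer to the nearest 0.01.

736.92°R

Linear interpolation between the fixed points: C = (109 - 0) × 100 / (80 - 0) = 136.2500°C.
Then 136.2500 × 1.8 + 491.67 = 736.92°R.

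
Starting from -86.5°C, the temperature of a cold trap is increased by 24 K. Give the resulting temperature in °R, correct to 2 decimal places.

The 24 K change is an interval; Kelvin and Celsius degrees are the same size, so ΔC = +24°C.
Final Celsius temperature: -86.5000 + 24.0000 = -62.5000°C.
In Rankine: -62.5000 × 1.8 + 491.67 = 379.17°R.

379.17°R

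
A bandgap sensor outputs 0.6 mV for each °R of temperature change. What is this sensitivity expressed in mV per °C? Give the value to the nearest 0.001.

1.080 mV per °C

Since only a temperature interval is involved, the additive offset between the scales drops out.
A change of 1°C is a change of 1.8°R, so per °C the value is 0.6 × 1.8 = 1.080.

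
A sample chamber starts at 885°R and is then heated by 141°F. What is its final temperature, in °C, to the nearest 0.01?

296.85°C

Initial temperature in Celsius: (885 - 491.67) × 5/9 = 218.5167°C.
The 141°F change is an interval, so only the factor 5/9 applies: +141 × 5/9 = +78.3333°C.
Final Celsius temperature: 218.5167 + 78.3333 = 296.8500°C.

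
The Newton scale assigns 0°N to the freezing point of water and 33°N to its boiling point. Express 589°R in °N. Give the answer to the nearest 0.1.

17.8°N

First in Celsius: (589 - 491.67) × 5/9 = 54.0722°C.
Linearly onto the Newton scale: 0 + (54.0722 / 100) × (33 - 0) = 17.8°N.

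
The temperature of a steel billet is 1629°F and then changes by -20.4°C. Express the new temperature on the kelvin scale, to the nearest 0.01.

Initial temperature in Celsius: (1629 - 32) × 5/9 = 887.2222°C.
Final Celsius temperature: 887.2222 - 20.4000 = 866.8222°C.
In kelvin: 866.8222 + 273.15 = 1139.97 K.

1139.97 K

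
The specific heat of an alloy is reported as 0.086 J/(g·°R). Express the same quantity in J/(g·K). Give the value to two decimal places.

0.15 J/(g·K)

The quantity depends on a temperature interval, so only the ratio of degree sizes applies; the offset between the scales is irrelevant.
A change of 1 K is a change of 1.8°R, so per K the value is 0.086 × 1.8 = 0.15.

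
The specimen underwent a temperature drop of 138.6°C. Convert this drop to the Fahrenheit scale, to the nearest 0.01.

For a temperature interval the offset drops out; only the factor 1.8 applies.
138.6 × 1.8 = 249.48.

249.48°F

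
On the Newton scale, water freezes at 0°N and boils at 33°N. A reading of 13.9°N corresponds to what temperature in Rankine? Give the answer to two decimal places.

Linear interpolation between the fixed points: C = (13.9 - 0) × 100 / (33 - 0) = 42.1212°C.
Then 42.1212 × 1.8 + 491.67 = 567.49°R.

567.49°R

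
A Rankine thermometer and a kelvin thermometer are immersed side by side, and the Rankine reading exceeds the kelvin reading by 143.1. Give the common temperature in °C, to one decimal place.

-94.3°C

Let x be the Rankine reading; then the kelvin reading is 5/9·x.
(5/9·x) - x = -143.1  ⇒  (-4/9)·x = -143.1  ⇒  x = 321.9750°R.
In Celsius: (321.975 - 491.67) × 5/9 = -94.3°C.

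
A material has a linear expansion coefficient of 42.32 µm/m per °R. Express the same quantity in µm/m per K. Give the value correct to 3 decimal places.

The quantity depends on a temperature interval, so only the ratio of degree sizes applies; the offset between the scales is irrelevant.
A change of 1 K is a change of 1.8°R, so per K the value is 42.32 × 1.8 = 76.176.

76.176 µm/m per K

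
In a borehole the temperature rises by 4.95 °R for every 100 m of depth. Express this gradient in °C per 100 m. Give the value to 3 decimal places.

Since only a temperature interval is involved, the additive offset between the scales drops out.
A change of 1°R is a change of 5/9°C, so 4.95 × 5/9 = 2.750.

2.750 °C/100 m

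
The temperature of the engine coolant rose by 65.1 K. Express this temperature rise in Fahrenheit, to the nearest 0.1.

For a temperature interval the offset drops out; only the factor 1.8 applies.
65.1 × 1.8 = 117.2.

117.2°F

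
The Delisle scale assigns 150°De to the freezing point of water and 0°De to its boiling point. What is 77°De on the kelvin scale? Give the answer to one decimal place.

Linear interpolation between the fixed points: C = (77 - 150) × 100 / (0 - 150) = 48.6667°C.
Then 48.6667 + 273.15 = 321.8 K.

321.8 K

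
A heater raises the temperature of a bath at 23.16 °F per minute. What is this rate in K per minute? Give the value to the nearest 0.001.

12.867 K/minute

Since only a temperature interval is involved, the additive offset between the scales drops out.
A change of 1°F is a change of 5/9 K, so 23.16 × 5/9 = 12.867.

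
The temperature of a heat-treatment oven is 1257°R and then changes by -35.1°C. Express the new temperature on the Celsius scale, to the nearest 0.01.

Initial temperature in Celsius: (1257 - 491.67) × 5/9 = 425.1833°C.
Final Celsius temperature: 425.1833 - 35.1000 = 390.0833°C.

390.08°C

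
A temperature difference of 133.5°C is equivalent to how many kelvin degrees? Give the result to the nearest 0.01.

133.50 K

Celsius and kelvin degrees are the same size, so the interval is unchanged: 133.50.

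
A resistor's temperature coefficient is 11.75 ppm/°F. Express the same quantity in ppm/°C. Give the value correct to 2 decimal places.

The quantity depends on a temperature interval, so only the ratio of degree sizes applies; the offset between the scales is irrelevant.
A change of 1°C is a change of 1.8°F, so per °C the value is 11.75 × 1.8 = 21.15.

21.15 ppm/°C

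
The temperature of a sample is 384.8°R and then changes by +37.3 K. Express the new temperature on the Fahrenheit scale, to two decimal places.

Initial temperature in Celsius: (384.8 - 491.67) × 5/9 = -59.3722°C.
The 37.3 K change is an interval; Kelvin and Celsius degrees are the same size, so ΔC = +37.3°C.
Final Celsius temperature: -59.3722 + 37.3000 = -22.0722°C.
In Fahrenheit: -22.0722 × 1.8 + 32 = -7.73°F.

-7.73°F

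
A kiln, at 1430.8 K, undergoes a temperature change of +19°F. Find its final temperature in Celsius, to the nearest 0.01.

1168.21°C

Initial temperature in Celsius: 1430.8 - 273.15 = 1157.6500°C.
The 19°F change is an interval, so only the factor 5/9 applies: +19 × 5/9 = +10.5556°C.
Final Celsius temperature: 1157.6500 + 10.5556 = 1168.2056°C.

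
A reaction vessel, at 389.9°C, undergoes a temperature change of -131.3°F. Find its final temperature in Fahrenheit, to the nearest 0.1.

602.5°F

The 131.3°F change is an interval, so only the factor 5/9 applies: -131.3 × 5/9 = -72.9444°C.
Final Celsius temperature: 389.9000 - 72.9444 = 316.9556°C.
In Fahrenheit: 316.9556 × 1.8 + 32 = 602.5°F.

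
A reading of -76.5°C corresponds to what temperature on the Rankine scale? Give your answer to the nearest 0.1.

354.0°R

In Rankine: -76.5000 × 1.8 + 491.67 = 354.0°R.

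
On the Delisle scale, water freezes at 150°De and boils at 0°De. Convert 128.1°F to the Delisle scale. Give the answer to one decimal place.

First in Celsius: (128.1 - 32) × 5/9 = 53.3889°C.
Linearly onto the Delisle scale: 150 + (53.3889 / 100) × (0 - 150) = 69.9°De.

69.9°De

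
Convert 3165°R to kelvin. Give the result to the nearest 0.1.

1758.3 K

In Celsius: (3165 - 491.67) × 5/9 = 1485.1833°C.
In kelvin: 1485.1833 + 273.15 = 1758.3 K.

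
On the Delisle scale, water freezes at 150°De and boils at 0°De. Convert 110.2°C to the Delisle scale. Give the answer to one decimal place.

-15.3°De

Linearly onto the Delisle scale: 150 + (110.2000 / 100) × (0 - 150) = -15.3°De.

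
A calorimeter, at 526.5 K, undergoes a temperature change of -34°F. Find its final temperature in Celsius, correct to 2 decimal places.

Initial temperature in Celsius: 526.5 - 273.15 = 253.3500°C.
The 34°F change is an interval, so only the factor 5/9 applies: -34 × 5/9 = -18.8889°C.
Final Celsius temperature: 253.3500 - 18.8889 = 234.4611°C.

234.46°C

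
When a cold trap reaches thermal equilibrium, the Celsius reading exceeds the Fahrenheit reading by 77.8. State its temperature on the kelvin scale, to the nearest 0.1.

Let x be the Celsius reading; then the Fahrenheit reading is 1.8·x + 32.
(1.8·x + 32) - x = -77.8  ⇒  (0.8)·x = -109.8  ⇒  x = -137.2500°C.
In kelvin: -137.2500 + 273.15 = 135.9 K.

135.9 K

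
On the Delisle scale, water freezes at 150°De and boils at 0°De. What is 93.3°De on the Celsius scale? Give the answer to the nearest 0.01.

37.80°C

Linear interpolation between the fixed points: C = (93.3 - 150) × 100 / (0 - 150) = 37.8000°C.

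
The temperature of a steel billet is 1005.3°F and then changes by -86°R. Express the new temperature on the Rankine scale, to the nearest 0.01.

Initial temperature in Celsius: (1005.3 - 32) × 5/9 = 540.7222°C.
The 86°R change is an interval, so only the factor 5/9 applies: -86 × 5/9 = -47.7778°C.
Final Celsius temperature: 540.7222 - 47.7778 = 492.9444°C.
In Rankine: 492.9444 × 1.8 + 491.67 = 1378.97°R.

1378.97°R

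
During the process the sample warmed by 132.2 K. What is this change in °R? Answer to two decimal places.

237.96°R

Only the scale ratio 1.8 matters for a change in temperature.
132.2 × 1.8 = 237.96.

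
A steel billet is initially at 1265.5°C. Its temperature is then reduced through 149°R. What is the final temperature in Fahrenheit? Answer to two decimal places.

The 149°R change is an interval, so only the factor 5/9 applies: -149 × 5/9 = -82.7778°C.
Final Celsius temperature: 1265.5000 - 82.7778 = 1182.7222°C.
In Fahrenheit: 1182.7222 × 1.8 + 32 = 2160.90°F.

2160.90°F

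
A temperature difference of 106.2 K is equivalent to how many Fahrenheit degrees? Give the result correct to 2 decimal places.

191.16°F

For a temperature interval the offset drops out; only the factor 1.8 applies.
106.2 × 1.8 = 191.16.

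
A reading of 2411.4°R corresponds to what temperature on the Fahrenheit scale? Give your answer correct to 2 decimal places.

In Celsius: (2411.4 - 491.67) × 5/9 = 1066.5167°C.
In Fahrenheit: 1066.5167 × 1.8 + 32 = 1951.73°F.

1951.73°F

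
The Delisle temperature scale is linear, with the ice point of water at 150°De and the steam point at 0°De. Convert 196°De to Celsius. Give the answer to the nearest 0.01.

Linear interpolation between the fixed points: C = (196 - 150) × 100 / (0 - 150) = -30.6667°C.

-30.67°C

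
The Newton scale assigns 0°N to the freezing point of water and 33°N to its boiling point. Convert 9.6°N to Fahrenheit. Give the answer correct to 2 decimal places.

84.36°F

Linear interpolation between the fixed points: C = (9.6 - 0) × 100 / (33 - 0) = 29.0909°C.
Then 29.0909 × 1.8 + 32 = 84.36°F.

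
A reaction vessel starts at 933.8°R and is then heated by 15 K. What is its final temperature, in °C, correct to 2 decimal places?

260.63°C

Initial temperature in Celsius: (933.8 - 491.67) × 5/9 = 245.6278°C.
The 15 K change is an interval; Kelvin and Celsius degrees are the same size, so ΔC = +15°C.
Final Celsius temperature: 245.6278 + 15.0000 = 260.6278°C.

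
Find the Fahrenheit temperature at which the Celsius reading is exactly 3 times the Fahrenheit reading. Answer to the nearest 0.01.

Let F be the Fahrenheit reading. The Celsius reading is C = 5/9·F - 17.7778.
Require C = 3·F: 5/9·F - 17.7778 = 3·F.
(-22/9)·F = 17.7778  ⇒  F = -7.27.

-7.27°F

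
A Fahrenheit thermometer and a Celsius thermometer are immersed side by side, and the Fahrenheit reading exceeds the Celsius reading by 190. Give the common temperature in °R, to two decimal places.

847.17°R

Let x be the Fahrenheit reading; then the Celsius reading is 5/9·x - 17.7778.
(5/9·x - 17.7778) - x = -190  ⇒  (-4/9)·x = -172.222  ⇒  x = 387.5000°F.
In Celsius: (387.5 - 32) × 5/9 = 197.5000°C.
In Rankine: 197.5000 × 1.8 + 491.67 = 847.17°R.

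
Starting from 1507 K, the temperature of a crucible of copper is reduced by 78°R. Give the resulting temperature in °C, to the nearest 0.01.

1190.52°C

Initial temperature in Celsius: 1507 - 273.15 = 1233.8500°C.
The 78°R change is an interval, so only the factor 5/9 applies: -78 × 5/9 = -43.3333°C.
Final Celsius temperature: 1233.8500 - 43.3333 = 1190.5167°C.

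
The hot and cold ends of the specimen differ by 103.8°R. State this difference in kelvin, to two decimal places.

57.67 K

Only the scale ratio 5/9 matters for a change in temperature.
103.8 × 5/9 = 57.67.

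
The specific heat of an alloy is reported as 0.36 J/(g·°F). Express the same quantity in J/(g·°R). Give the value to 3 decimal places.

0.360 J/(g·°R)

The quantity depends on a temperature interval, so only the ratio of degree sizes applies; the offset between the scales is irrelevant.
A change of 1°R is a change of 1°F, so per °R the value is 0.36 × 1 = 0.360.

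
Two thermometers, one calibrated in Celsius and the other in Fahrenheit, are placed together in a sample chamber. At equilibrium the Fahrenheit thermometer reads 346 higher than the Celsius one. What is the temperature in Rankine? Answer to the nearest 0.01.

Let x be the Celsius reading; then the Fahrenheit reading is 1.8·x + 32.
(1.8·x + 32) - x = 346  ⇒  (0.8)·x = 314  ⇒  x = 392.5000°C.
In Rankine: 392.5000 × 1.8 + 491.67 = 1198.17°R.

1198.17°R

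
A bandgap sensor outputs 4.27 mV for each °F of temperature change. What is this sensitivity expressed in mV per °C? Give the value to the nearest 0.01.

7.69 mV per °C

The quantity depends on a temperature interval, so only the ratio of degree sizes applies; the offset between the scales is irrelevant.
A change of 1°C is a change of 1.8°F, so per °C the value is 4.27 × 1.8 = 7.69.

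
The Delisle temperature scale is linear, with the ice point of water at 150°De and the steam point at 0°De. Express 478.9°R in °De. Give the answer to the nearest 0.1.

First in Celsius: (478.9 - 491.67) × 5/9 = -7.0944°C.
Linearly onto the Delisle scale: 150 + (-7.0944 / 100) × (0 - 150) = 160.6°De.

160.6°De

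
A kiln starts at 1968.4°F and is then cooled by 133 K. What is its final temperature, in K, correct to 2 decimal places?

Initial temperature in Celsius: (1968.4 - 32) × 5/9 = 1075.7778°C.
The 133 K change is an interval; Kelvin and Celsius degrees are the same size, so ΔC = -133°C.
Final Celsius temperature: 1075.7778 - 133.0000 = 942.7778°C.
In kelvin: 942.7778 + 273.15 = 1215.93 K.

1215.93 K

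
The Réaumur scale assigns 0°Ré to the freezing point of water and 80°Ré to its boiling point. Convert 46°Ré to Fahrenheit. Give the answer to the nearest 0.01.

Linear interpolation between the fixed points: C = (46 - 0) × 100 / (80 - 0) = 57.5000°C.
Then 57.5000 × 1.8 + 32 = 135.50°F.

135.50°F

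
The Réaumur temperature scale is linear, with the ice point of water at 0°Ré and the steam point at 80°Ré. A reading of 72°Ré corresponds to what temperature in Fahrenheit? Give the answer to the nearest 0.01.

Linear interpolation between the fixed points: C = (72 - 0) × 100 / (80 - 0) = 90.0000°C.
Then 90.0000 × 1.8 + 32 = 194.00°F.

194.00°F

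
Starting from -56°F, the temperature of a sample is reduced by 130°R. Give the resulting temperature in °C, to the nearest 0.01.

-121.11°C

Initial temperature in Celsius: (-56 - 32) × 5/9 = -48.8889°C.
The 130°R change is an interval, so only the factor 5/9 applies: -130 × 5/9 = -72.2222°C.
Final Celsius temperature: -48.8889 - 72.2222 = -121.1111°C.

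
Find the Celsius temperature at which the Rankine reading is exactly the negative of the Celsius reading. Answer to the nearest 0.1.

-175.6°C

Let C be the Celsius reading. The Rankine reading is R = 1.8·C + 491.67.
Require R = -1·C: 1.8·C + 491.67 = -1·C.
(2.8)·C = -491.67  ⇒  C = -175.6.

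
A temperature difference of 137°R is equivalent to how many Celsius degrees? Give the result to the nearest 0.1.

76.1°C

Only the scale ratio 5/9 matters for a change in temperature.
137 × 5/9 = 76.1.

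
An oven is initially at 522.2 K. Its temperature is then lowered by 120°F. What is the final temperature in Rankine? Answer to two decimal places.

Initial temperature in Celsius: 522.2 - 273.15 = 249.0500°C.
The 120°F change is an interval, so only the factor 5/9 applies: -120 × 5/9 = -66.6667°C.
Final Celsius temperature: 249.0500 - 66.6667 = 182.3833°C.
In Rankine: 182.3833 × 1.8 + 491.67 = 819.96°R.

819.96°R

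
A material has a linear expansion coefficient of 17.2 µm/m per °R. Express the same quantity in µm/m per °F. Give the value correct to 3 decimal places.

17.200 µm/m per °F

The quantity depends on a temperature interval, so only the ratio of degree sizes applies; the offset between the scales is irrelevant.
A change of 1°F is a change of 1°R, so per °F the value is 17.2 × 1 = 17.200.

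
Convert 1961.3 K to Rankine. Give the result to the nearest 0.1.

3530.3°R

In Celsius: 1961.3 - 273.15 = 1688.1500°C.
In Rankine: 1688.1500 × 1.8 + 491.67 = 3530.3°R.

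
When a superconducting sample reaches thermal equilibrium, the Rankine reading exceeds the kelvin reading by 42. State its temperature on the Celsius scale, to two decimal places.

Let x be the Rankine reading; then the kelvin reading is 5/9·x.
(5/9·x) - x = -42  ⇒  (-4/9)·x = -42  ⇒  x = 94.5000°R.
In Celsius: (94.5 - 491.67) × 5/9 = -220.65°C.

-220.65°C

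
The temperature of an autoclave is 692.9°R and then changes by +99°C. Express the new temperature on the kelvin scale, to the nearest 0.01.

483.94 K

Initial temperature in Celsius: (692.9 - 491.67) × 5/9 = 111.7944°C.
Final Celsius temperature: 111.7944 + 99.0000 = 210.7944°C.
In kelvin: 210.7944 + 273.15 = 483.94 K.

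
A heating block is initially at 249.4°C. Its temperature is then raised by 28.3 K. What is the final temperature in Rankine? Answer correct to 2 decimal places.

The 28.3 K change is an interval; Kelvin and Celsius degrees are the same size, so ΔC = +28.3°C.
Final Celsius temperature: 249.4000 + 28.3000 = 277.7000°C.
In Rankine: 277.7000 × 1.8 + 491.67 = 991.53°R.

991.53°R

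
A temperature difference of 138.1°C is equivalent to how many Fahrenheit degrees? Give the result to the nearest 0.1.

248.6°F

For a temperature interval the offset drops out; only the factor 1.8 applies.
138.1 × 1.8 = 248.6.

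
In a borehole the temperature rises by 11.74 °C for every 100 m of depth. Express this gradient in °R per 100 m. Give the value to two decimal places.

21.13 °R/100 m

Since only a temperature interval is involved, the additive offset between the scales drops out.
A change of 1°C is a change of 1.8°R, so 11.74 × 1.8 = 21.13.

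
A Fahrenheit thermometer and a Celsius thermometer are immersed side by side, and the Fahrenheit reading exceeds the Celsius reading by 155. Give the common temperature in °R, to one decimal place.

768.4°R

Let x be the Fahrenheit reading; then the Celsius reading is 5/9·x - 17.7778.
(5/9·x - 17.7778) - x = -155  ⇒  (-4/9)·x = -137.222  ⇒  x = 308.7500°F.
In Celsius: (308.75 - 32) × 5/9 = 153.7500°C.
In Rankine: 153.7500 × 1.8 + 491.67 = 768.4°R.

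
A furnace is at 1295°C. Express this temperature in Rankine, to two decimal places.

2822.67°R

In Rankine: 1295.0000 × 1.8 + 491.67 = 2822.67°R.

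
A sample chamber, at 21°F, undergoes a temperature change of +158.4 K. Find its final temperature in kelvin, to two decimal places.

Initial temperature in Celsius: (21 - 32) × 5/9 = -6.1111°C.
The 158.4 K change is an interval; Kelvin and Celsius degrees are the same size, so ΔC = +158.4°C.
Final Celsius temperature: -6.1111 + 158.4000 = 152.2889°C.
In kelvin: 152.2889 + 273.15 = 425.44 K.

425.44 K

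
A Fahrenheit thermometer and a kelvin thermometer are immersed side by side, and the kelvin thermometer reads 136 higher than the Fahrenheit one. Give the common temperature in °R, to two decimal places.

Let x be the Fahrenheit reading; then the kelvin reading is 5/9·x + 255.372.
(5/9·x + 255.372) - x = 136  ⇒  (-4/9)·x = -119.372  ⇒  x = 268.5875°F.
In Celsius: (268.5875 - 32) × 5/9 = 131.4375°C.
In Rankine: 131.4375 × 1.8 + 491.67 = 728.26°R.

728.26°R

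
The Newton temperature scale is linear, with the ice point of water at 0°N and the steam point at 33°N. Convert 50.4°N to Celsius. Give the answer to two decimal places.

152.73°C

Linear interpolation between the fixed points: C = (50.4 - 0) × 100 / (33 - 0) = 152.7273°C.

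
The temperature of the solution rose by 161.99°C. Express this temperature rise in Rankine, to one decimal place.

For a temperature interval the offset drops out; only the factor 1.8 applies.
161.99 × 1.8 = 291.6.

291.6°R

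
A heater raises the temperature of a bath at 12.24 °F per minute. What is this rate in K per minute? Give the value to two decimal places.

6.80 K/minute

The quantity depends on a temperature interval, so only the ratio of degree sizes applies; the offset between the scales is irrelevant.
A change of 1°F is a change of 5/9 K, so 12.24 × 5/9 = 6.80.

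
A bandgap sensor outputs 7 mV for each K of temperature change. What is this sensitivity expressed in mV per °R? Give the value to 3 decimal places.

3.889 mV per °R

Since only a temperature interval is involved, the additive offset between the scales drops out.
A change of 1°R is a change of 5/9 K, so per °R the value is 7 × 5/9 = 3.889.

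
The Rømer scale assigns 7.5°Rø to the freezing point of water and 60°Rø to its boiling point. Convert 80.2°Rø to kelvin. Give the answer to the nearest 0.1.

411.6 K

Linear interpolation between the fixed points: C = (80.2 - 7.5) × 100 / (60 - 7.5) = 138.4762°C.
Then 138.4762 + 273.15 = 411.6 K.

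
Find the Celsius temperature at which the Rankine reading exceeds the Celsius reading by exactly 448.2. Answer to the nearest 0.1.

Let C be the Celsius reading. The Rankine reading is R = 1.8·C + 491.67.
Require R - C = 448.2: (0.8)·C + 491.67 = 448.2.
C = (448.2 - 491.67) / (0.8) = -54.3.

-54.3°C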